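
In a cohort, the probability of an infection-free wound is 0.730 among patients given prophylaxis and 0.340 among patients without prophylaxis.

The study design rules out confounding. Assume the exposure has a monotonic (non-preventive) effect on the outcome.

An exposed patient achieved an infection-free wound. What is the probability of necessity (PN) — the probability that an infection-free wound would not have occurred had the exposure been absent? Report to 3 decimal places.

Let p₁ = 0.73, p₀ = 0.34.
Under exogeneity and monotonicity, PN = (p₁ − p₀) / p₁.
PN = (0.73 − 0.34) / 0.73 = 0.39 / 0.73 ≈ 0.5342

PN ≈ 0.534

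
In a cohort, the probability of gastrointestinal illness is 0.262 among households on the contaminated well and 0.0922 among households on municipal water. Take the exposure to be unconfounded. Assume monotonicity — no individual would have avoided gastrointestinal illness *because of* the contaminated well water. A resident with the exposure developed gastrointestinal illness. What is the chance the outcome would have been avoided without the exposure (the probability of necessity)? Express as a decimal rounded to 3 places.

Let p₁ = 0.262, p₀ = 0.0922.
Under exogeneity and monotonicity, PN = (p₁ − p₀) / p₁.
PN = (0.262 − 0.0922) / 0.262 = 0.1698 / 0.262 ≈ 0.6481

PN ≈ 0.648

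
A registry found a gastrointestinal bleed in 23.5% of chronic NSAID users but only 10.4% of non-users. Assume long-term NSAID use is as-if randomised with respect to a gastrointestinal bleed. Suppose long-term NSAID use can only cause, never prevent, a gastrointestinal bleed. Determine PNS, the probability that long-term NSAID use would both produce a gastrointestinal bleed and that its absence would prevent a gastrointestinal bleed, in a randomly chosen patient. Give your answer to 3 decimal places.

PNS ≈ 0.131

p₁ = 0.235, p₀ = 0.104.
Under exogeneity and monotonicity, PNS = p₁ − p₀.
PNS = 0.235 − 0.104 = 0.131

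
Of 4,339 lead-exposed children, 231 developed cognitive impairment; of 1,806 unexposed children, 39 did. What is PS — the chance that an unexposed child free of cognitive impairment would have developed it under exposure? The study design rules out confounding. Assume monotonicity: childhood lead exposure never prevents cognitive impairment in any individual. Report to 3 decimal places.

PS ≈ 0.032

p₁ = P(outcome | exposed) = 231/4339 = 0.053238
p₀ = P(outcome | unexposed) = 39/1806 = 0.021595
Under exogeneity and monotonicity, PS = (p₁ − p₀) / (1 − p₀).
PS = (0.053238 − 0.021595) / (1 − 0.021595) = 0.031643 / 0.97841 ≈ 0.0323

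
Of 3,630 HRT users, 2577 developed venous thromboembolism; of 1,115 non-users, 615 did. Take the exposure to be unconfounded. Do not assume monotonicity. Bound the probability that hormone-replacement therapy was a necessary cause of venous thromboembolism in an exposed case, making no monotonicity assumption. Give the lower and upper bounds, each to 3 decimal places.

p₁ = P(outcome | exposed) = 2577/3630 = 0.70992
p₀ = P(outcome | unexposed) = 615/1115 = 0.55157
Under exogeneity alone the bounds on PN are max{0,(p₁−p₀)/p₁} ≤ PN ≤ min{1,(1−p₀)/p₁}.
  lower = (p₁ − p₀)/p₁ = 0.15835 / 0.70992 ≈ 0.2231
  upper = min{1, (1 − p₀)/p₁} = 0.44843 / 0.70992 ≈ 0.6317

0.223 ≤ PN ≤ 0.632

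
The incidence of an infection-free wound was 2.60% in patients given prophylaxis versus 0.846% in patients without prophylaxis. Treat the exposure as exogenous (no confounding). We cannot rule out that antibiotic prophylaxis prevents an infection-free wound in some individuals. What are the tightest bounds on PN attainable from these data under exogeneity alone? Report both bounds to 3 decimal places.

p₁ = 0.026, p₀ = 0.00846.
Under exogeneity alone the bounds on PN are max{0,(p₁−p₀)/p₁} ≤ PN ≤ min{1,(1−p₀)/p₁}.
  lower = (p₁ − p₀)/p₁ = 0.01754 / 0.026 ≈ 0.6746
  upper = min{1, (1 − p₀)/p₁} = 0.99154 / 0.026 ≈ 38.1362 → capped at 1

0.675 ≤ PN ≤ 1.000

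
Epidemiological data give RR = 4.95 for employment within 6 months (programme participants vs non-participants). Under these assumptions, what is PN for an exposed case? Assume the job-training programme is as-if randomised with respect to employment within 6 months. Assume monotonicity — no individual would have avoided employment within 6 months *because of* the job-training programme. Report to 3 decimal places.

PN ≈ 0.798

Under exogeneity and monotonicity, PN = (RR − 1) / RR = 1 − 1/RR.
PN = (4.95 − 1) / 4.95 = 3.95 / 4.95 ≈ 0.7980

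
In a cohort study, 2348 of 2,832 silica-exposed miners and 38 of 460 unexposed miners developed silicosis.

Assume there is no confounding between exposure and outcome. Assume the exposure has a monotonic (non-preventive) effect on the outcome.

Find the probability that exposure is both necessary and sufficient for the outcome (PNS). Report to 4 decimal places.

PNS ≈ 0.7465

p₁ = P(outcome | exposed) = 2348/2832 = 0.8291
p₀ = P(outcome | unexposed) = 38/460 = 0.082609
Under exogeneity and monotonicity, PNS = p₁ − p₀.
PNS = 0.8291 − 0.082609 = 0.74649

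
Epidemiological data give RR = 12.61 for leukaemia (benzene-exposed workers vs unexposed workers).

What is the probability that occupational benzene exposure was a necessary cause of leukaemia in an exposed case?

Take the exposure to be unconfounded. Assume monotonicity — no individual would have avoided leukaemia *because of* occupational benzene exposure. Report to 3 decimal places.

Under exogeneity and monotonicity, PN = (RR − 1) / RR = 1 − 1/RR.
PN = (12.61 − 1) / 12.61 = 11.61 / 12.61 ≈ 0.9207

PN ≈ 0.921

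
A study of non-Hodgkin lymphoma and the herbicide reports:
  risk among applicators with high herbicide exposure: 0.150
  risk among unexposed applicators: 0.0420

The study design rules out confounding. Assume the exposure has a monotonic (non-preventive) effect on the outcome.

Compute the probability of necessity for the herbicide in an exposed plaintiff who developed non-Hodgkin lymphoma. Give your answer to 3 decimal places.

Let p₁ = 0.15, p₀ = 0.042.
Under exogeneity and monotonicity, PN = (p₁ − p₀) / p₁.
PN = (0.15 − 0.042) / 0.15 = 0.108 / 0.15 ≈ 0.7200

PN ≈ 0.720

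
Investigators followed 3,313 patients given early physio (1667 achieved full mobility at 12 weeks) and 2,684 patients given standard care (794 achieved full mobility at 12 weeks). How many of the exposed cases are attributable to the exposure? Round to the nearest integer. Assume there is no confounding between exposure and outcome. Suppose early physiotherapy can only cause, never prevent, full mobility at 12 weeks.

about 687 cases

p₁ = P(outcome | exposed) = 1667/3313 = 0.50317
p₀ = P(outcome | unexposed) = 794/2684 = 0.29583
PN = (p₁ − p₀)/p₁ = (0.50317 − 0.29583) / 0.50317 ≈ 0.41207.
Attributable cases ≈ PN × (exposed cases) = 0.41207 × 1667 ≈ 686.92.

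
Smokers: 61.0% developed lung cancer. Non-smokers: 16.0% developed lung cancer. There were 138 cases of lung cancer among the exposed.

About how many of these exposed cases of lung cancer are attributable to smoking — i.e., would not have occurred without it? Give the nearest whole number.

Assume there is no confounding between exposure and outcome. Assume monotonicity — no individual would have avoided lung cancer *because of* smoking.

p₁ = 0.61, p₀ = 0.16.
PN = (p₁ − p₀)/p₁ = (0.61 − 0.16) / 0.61 ≈ 0.73770.
Attributable cases ≈ PN × (exposed cases) = 0.73770 × 138 ≈ 101.80.

about 102 cases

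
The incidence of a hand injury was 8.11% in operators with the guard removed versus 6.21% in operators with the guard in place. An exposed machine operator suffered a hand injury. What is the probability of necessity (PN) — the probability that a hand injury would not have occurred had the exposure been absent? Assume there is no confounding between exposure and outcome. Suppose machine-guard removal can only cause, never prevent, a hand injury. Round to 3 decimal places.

PN ≈ 0.234

p₁ = 0.0811, p₀ = 0.0621.
Under exogeneity and monotonicity, PN = (p₁ − p₀) / p₁.
PN = (0.0811 − 0.0621) / 0.0811 = 0.019 / 0.0811 ≈ 0.2343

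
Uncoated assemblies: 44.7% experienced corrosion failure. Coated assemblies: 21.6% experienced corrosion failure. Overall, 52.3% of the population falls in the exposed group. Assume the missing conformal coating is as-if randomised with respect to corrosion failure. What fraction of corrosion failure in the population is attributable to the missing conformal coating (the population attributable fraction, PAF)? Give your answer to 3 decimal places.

PAF ≈ 0.359

p₁ = 0.447, p₀ = 0.216.
Overall risk P(Y=1) = π·p₁ + (1−π)·p₀ = 0.523×0.447 + 0.477×0.216 = 0.33681.
Under exogeneity, PAF = [P(Y=1) − p₀] / P(Y=1).
PAF = (0.33681 − 0.216) / 0.33681 ≈ 0.3587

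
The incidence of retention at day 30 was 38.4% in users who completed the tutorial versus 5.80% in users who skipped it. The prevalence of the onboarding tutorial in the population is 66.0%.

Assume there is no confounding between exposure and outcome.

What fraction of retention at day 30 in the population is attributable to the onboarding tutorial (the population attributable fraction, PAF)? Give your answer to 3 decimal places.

p₁ = 0.384, p₀ = 0.058.
Overall risk P(Y=1) = π·p₁ + (1−π)·p₀ = 0.66×0.384 + 0.34×0.058 = 0.27316.
Under exogeneity, PAF = [P(Y=1) − p₀] / P(Y=1).
PAF = (0.27316 − 0.058) / 0.27316 ≈ 0.7877

PAF ≈ 0.788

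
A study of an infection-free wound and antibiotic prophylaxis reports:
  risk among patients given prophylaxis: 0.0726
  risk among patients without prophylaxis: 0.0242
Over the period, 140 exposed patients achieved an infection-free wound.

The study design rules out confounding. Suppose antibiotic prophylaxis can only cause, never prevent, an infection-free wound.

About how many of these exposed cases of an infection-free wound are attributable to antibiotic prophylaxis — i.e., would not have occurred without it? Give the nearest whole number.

Let p₁ = 0.0726, p₀ = 0.0242.
PN = (p₁ − p₀)/p₁ = (0.0726 − 0.0242) / 0.0726 ≈ 0.66667.
Attributable cases ≈ PN × (exposed cases) = 0.66667 × 140 ≈ 93.33.

about 93 cases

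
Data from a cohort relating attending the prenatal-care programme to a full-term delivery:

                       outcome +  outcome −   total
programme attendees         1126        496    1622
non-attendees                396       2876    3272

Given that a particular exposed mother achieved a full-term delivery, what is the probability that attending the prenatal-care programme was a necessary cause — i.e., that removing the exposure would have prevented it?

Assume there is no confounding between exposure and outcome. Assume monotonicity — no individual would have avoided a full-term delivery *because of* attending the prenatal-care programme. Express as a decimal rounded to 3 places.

PN ≈ 0.826

p₁ = P(outcome | exposed) = 1126/1622 = 0.6942
p₀ = P(outcome | unexposed) = 396/3272 = 0.12103
Under exogeneity and monotonicity, PN = (p₁ − p₀) / p₁.
PN = (0.6942 − 0.12103) / 0.6942 = 0.57318 / 0.6942 ≈ 0.8257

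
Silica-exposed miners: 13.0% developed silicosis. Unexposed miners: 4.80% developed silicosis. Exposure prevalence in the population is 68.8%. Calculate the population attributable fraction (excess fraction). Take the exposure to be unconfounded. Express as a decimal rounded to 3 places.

p₁ = 0.13, p₀ = 0.048.
Overall risk P(Y=1) = π·p₁ + (1−π)·p₀ = 0.688×0.13 + 0.312×0.048 = 0.10442.
Under exogeneity, PAF = [P(Y=1) − p₀] / P(Y=1).
PAF = (0.10442 − 0.048) / 0.10442 ≈ 0.5403

PAF ≈ 0.540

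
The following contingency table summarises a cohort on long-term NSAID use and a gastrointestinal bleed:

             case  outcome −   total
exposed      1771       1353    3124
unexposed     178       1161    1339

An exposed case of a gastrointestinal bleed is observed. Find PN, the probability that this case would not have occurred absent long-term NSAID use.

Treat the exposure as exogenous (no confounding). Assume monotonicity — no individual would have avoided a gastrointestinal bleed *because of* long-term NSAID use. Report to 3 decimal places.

p₁ = P(outcome | exposed) = 1771/3124 = 0.5669
p₀ = P(outcome | unexposed) = 178/1339 = 0.13294
Under exogeneity and monotonicity, PN = (p₁ − p₀) / p₁.
PN = (0.5669 − 0.13294) / 0.5669 = 0.43397 / 0.5669 ≈ 0.7655

PN ≈ 0.766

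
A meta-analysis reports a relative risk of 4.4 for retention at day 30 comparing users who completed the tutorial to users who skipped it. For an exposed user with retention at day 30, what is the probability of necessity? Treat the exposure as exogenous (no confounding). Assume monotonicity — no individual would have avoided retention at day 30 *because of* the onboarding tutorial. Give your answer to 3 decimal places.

Under exogeneity and monotonicity, PN = (RR − 1) / RR = 1 − 1/RR.
PN = (4.4 − 1) / 4.4 = 3.4 / 4.4 ≈ 0.7727

PN ≈ 0.773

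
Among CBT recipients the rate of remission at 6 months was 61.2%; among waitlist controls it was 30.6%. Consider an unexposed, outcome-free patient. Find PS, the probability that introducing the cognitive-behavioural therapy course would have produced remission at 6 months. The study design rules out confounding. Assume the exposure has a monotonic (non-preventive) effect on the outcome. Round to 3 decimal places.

PS ≈ 0.441

p₁ = 0.612, p₀ = 0.306.
Under exogeneity and monotonicity, PS = (p₁ − p₀) / (1 − p₀).
PS = (0.612 − 0.306) / (1 − 0.306) = 0.306 / 0.694 ≈ 0.4409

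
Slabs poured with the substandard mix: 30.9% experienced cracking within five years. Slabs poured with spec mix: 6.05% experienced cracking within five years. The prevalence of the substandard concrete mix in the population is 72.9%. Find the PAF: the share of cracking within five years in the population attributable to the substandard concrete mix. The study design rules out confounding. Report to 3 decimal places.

PAF ≈ 0.750

p₁ = 0.309, p₀ = 0.0605.
Overall risk P(Y=1) = π·p₁ + (1−π)·p₀ = 0.729×0.309 + 0.271×0.0605 = 0.24166.
Under exogeneity, PAF = [P(Y=1) − p₀] / P(Y=1).
PAF = (0.24166 − 0.0605) / 0.24166 ≈ 0.7496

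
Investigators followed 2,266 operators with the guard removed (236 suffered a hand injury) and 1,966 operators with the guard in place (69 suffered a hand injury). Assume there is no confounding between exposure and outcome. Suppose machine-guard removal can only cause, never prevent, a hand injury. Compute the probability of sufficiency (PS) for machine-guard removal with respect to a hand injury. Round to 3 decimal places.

p₁ = P(outcome | exposed) = 236/2266 = 0.10415
p₀ = P(outcome | unexposed) = 69/1966 = 0.035097
Under exogeneity and monotonicity, PS = (p₁ − p₀) / (1 − p₀).
PS = (0.10415 − 0.035097) / (1 − 0.035097) = 0.069052 / 0.9649 ≈ 0.0716

PS ≈ 0.072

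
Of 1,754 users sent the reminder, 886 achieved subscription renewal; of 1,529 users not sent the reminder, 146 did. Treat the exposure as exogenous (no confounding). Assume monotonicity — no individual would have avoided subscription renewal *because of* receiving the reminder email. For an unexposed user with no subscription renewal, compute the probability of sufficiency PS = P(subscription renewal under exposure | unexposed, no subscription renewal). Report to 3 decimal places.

p₁ = P(outcome | exposed) = 886/1754 = 0.50513
p₀ = P(outcome | unexposed) = 146/1529 = 0.095487
Under exogeneity and monotonicity, PS = (p₁ − p₀) / (1 − p₀).
PS = (0.50513 − 0.095487) / (1 − 0.095487) = 0.40964 / 0.90451 ≈ 0.4529

PS ≈ 0.453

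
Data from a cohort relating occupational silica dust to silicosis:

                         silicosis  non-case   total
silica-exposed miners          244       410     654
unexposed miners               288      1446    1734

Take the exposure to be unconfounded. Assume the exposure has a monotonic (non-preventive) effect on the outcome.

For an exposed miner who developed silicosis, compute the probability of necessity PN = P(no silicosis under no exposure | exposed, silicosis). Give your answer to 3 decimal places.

p₁ = P(outcome | exposed) = 244/654 = 0.37309
p₀ = P(outcome | unexposed) = 288/1734 = 0.16609
Under exogeneity and monotonicity, PN = (p₁ − p₀)/p₁.
PN = (0.37309 − 0.16609) / 0.37309 ≈ 0.5548

PN ≈ 0.555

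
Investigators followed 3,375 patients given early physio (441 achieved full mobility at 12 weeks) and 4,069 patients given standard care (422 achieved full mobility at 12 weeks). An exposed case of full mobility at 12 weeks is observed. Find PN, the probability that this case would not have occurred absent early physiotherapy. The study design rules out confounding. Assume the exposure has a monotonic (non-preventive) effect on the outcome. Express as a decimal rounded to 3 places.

p₁ = P(outcome | exposed) = 441/3375 = 0.13067
p₀ = P(outcome | unexposed) = 422/4069 = 0.10371
Under exogeneity and monotonicity, PN = (p₁ − p₀) / p₁.
PN = (0.13067 − 0.10371) / 0.13067 = 0.026956 / 0.13067 ≈ 0.2063

PN ≈ 0.206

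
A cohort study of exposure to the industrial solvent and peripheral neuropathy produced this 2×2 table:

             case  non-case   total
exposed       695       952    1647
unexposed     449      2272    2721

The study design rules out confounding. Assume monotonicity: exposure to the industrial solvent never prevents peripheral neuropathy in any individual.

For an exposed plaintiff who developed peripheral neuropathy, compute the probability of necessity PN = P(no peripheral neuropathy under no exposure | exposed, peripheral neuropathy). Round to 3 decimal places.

p₁ = P(outcome | exposed) = 695/1647 = 0.42198
p₀ = P(outcome | unexposed) = 449/2721 = 0.16501
Under exogeneity and monotonicity, PN = (p₁ − p₀) / p₁.
PN = (0.42198 − 0.16501) / 0.42198 = 0.25697 / 0.42198 ≈ 0.6090

PN ≈ 0.609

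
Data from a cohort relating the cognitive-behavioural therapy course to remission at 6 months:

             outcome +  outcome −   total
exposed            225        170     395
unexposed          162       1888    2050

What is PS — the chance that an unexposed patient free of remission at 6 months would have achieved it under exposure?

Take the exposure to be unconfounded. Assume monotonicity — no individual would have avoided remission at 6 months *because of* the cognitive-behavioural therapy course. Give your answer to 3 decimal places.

p₁ = P(outcome | exposed) = 225/395 = 0.56962
p₀ = P(outcome | unexposed) = 162/2050 = 0.079024
Under exogeneity and monotonicity, PS = (p₁ − p₀)/(1 − p₀).
PS = (0.56962 − 0.079024) / 0.92098 ≈ 0.5327

PS ≈ 0.533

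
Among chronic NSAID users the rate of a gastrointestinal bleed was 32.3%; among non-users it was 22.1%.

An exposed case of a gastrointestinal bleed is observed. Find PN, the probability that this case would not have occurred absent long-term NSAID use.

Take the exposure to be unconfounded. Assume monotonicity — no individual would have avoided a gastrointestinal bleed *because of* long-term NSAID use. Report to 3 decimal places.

p₁ = 0.323, p₀ = 0.221.
Under exogeneity and monotonicity, PN = (p₁ − p₀) / p₁.
PN = (0.323 − 0.221) / 0.323 = 0.102 / 0.323 ≈ 0.3158

PN ≈ 0.316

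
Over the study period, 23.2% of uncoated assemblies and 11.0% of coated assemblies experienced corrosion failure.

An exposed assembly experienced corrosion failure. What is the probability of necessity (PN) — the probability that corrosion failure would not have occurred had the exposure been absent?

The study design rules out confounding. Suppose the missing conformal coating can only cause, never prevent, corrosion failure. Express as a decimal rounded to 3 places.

p₁ = 0.232, p₀ = 0.11.
Under exogeneity and monotonicity, PN = (p₁ − p₀) / p₁.
PN = (0.232 − 0.11) / 0.232 = 0.122 / 0.232 ≈ 0.5259

PN ≈ 0.526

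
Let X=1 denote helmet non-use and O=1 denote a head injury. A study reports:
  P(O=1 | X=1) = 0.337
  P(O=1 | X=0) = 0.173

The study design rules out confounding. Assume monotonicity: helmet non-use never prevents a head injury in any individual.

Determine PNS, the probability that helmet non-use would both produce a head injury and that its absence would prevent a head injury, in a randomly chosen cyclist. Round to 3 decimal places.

PNS ≈ 0.164

Let p₁ = 0.337, p₀ = 0.173.
Under exogeneity and monotonicity, PNS = p₁ − p₀.
PNS = 0.337 − 0.173 = 0.164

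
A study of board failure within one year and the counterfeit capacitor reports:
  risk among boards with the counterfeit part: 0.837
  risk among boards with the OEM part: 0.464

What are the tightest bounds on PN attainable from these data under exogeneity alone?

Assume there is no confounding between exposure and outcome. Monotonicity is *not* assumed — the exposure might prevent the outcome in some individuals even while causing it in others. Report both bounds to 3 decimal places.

0.446 ≤ PN ≤ 0.640

Let p₁ = 0.837, p₀ = 0.464.
Under exogeneity alone the bounds on PN are max{0,(p₁−p₀)/p₁} ≤ PN ≤ min{1,(1−p₀)/p₁}.
  lower = (p₁ − p₀)/p₁ = 0.373 / 0.837 ≈ 0.4456
  upper = min{1, (1 − p₀)/p₁} = 0.536 / 0.837 ≈ 0.6404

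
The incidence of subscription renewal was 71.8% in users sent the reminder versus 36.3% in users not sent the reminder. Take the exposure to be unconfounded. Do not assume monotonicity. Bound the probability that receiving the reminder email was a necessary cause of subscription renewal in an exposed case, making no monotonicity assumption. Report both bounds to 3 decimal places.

0.494 ≤ PN ≤ 0.887

p₁ = 0.718, p₀ = 0.363.
Under exogeneity alone the bounds on PN are max{0,(p₁−p₀)/p₁} ≤ PN ≤ min{1,(1−p₀)/p₁}.
  lower = (p₁ − p₀)/p₁ = 0.355 / 0.718 ≈ 0.4944
  upper = min{1, (1 − p₀)/p₁} = 0.637 / 0.718 ≈ 0.8872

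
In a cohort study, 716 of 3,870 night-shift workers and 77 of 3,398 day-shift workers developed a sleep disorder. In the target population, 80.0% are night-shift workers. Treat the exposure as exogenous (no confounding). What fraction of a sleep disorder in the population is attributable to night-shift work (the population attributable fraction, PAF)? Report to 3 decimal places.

p₁ = P(outcome | exposed) = 716/3870 = 0.18501
p₀ = P(outcome | unexposed) = 77/3398 = 0.02266
Overall risk P(Y=1) = π·p₁ + (1−π)·p₀ = 0.8×0.18501 + 0.2×0.02266 = 0.15254.
Under exogeneity, PAF = [P(Y=1) − p₀] / P(Y=1).
PAF = (0.15254 − 0.02266) / 0.15254 ≈ 0.8514

PAF ≈ 0.851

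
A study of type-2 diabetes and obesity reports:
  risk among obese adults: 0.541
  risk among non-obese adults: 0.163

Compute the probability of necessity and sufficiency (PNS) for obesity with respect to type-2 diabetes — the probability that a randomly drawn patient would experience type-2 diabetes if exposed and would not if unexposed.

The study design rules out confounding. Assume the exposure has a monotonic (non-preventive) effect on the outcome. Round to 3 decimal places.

Let p₁ = 0.541, p₀ = 0.163.
Under exogeneity and monotonicity, PNS = p₁ − p₀.
PNS = 0.541 − 0.163 = 0.378

PNS ≈ 0.378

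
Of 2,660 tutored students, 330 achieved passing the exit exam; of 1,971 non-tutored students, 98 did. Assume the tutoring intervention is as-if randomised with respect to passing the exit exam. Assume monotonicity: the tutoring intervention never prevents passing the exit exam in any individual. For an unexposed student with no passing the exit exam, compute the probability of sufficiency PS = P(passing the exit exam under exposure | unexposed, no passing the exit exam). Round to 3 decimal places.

p₁ = P(outcome | exposed) = 330/2660 = 0.12406
p₀ = P(outcome | unexposed) = 98/1971 = 0.049721
Under exogeneity and monotonicity, PS = (p₁ − p₀) / (1 − p₀).
PS = (0.12406 − 0.049721) / (1 − 0.049721) = 0.074339 / 0.95028 ≈ 0.0782

PS ≈ 0.078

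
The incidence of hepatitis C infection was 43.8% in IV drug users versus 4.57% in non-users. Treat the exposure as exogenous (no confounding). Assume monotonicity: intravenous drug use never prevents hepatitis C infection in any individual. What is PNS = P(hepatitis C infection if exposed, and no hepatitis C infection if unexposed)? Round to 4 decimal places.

PNS ≈ 0.3923

p₁ = 0.438, p₀ = 0.0457.
Under exogeneity and monotonicity, PNS = p₁ − p₀.
PNS = 0.438 − 0.0457 = 0.3923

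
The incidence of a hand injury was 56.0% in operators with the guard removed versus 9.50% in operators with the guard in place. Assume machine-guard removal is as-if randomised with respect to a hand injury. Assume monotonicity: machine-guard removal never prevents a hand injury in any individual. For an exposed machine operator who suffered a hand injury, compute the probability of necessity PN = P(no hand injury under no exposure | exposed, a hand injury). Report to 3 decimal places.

PN ≈ 0.830

p₁ = 0.56, p₀ = 0.095.
Under exogeneity and monotonicity, PN = (p₁ − p₀) / p₁.
PN = (0.56 − 0.095) / 0.56 = 0.465 / 0.56 ≈ 0.8304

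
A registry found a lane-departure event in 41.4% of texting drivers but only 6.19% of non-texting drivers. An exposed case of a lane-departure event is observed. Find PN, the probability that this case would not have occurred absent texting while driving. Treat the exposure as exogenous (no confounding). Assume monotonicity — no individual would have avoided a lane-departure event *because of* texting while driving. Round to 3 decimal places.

p₁ = 0.414, p₀ = 0.0619.
Under exogeneity and monotonicity, PN = (p₁ − p₀) / p₁.
PN = (0.414 − 0.0619) / 0.414 = 0.3521 / 0.414 ≈ 0.8505

PN ≈ 0.850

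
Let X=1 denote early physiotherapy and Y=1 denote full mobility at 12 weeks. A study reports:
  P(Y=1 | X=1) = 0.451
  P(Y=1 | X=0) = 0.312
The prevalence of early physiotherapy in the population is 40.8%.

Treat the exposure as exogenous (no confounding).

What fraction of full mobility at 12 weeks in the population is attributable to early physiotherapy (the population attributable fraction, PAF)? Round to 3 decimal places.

Let p₁ = 0.451, p₀ = 0.312.
Overall risk P(Y=1) = π·p₁ + (1−π)·p₀ = 0.408×0.451 + 0.592×0.312 = 0.36871.
Under exogeneity, PAF = [P(Y=1) − p₀] / P(Y=1).
PAF = (0.36871 − 0.312) / 0.36871 ≈ 0.1538

PAF ≈ 0.154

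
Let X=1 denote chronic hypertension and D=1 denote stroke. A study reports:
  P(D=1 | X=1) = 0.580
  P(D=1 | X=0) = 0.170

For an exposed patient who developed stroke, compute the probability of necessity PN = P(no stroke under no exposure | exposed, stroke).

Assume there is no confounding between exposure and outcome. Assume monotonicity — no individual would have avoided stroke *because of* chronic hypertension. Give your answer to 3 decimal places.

Let p₁ = 0.58, p₀ = 0.17.
Under exogeneity and monotonicity, PN = (p₁ − p₀) / p₁.
PN = (0.58 − 0.17) / 0.58 = 0.41 / 0.58 ≈ 0.7069

PN ≈ 0.707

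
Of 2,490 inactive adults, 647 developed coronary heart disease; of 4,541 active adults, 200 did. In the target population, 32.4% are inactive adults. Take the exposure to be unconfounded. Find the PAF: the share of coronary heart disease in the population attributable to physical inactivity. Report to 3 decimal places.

PAF ≈ 0.614

p₁ = P(outcome | exposed) = 647/2490 = 0.25984
p₀ = P(outcome | unexposed) = 200/4541 = 0.044043
Overall risk P(Y=1) = π·p₁ + (1−π)·p₀ = 0.324×0.25984 + 0.676×0.044043 = 0.11396.
Under exogeneity, PAF = [P(Y=1) − p₀] / P(Y=1).
PAF = (0.11396 − 0.044043) / 0.11396 ≈ 0.6135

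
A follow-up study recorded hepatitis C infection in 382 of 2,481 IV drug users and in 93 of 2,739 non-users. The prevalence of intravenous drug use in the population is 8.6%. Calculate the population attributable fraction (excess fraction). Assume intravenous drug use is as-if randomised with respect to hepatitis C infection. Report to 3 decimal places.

PAF ≈ 0.233

p₁ = P(outcome | exposed) = 382/2481 = 0.15397
p₀ = P(outcome | unexposed) = 93/2739 = 0.033954
Overall risk P(Y=1) = π·p₁ + (1−π)·p₀ = 0.086×0.15397 + 0.914×0.033954 = 0.044275.
Under exogeneity, PAF = [P(Y=1) − p₀] / P(Y=1).
PAF = (0.044275 − 0.033954) / 0.044275 ≈ 0.2331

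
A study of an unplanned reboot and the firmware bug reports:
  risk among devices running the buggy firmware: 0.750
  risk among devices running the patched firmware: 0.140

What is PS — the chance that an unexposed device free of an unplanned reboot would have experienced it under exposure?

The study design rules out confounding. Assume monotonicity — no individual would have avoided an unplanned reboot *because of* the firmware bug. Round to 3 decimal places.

Let p₁ = 0.75, p₀ = 0.14.
Under exogeneity and monotonicity, PS = (p₁ − p₀) / (1 − p₀).
PS = (0.75 − 0.14) / (1 − 0.14) = 0.61 / 0.86 ≈ 0.7093

PS ≈ 0.709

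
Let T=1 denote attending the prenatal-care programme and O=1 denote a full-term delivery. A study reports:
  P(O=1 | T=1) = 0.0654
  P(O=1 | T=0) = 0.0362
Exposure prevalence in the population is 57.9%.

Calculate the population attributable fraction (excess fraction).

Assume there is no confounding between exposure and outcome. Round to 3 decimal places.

Let p₁ = 0.0654, p₀ = 0.0362.
Overall risk P(Y=1) = π·p₁ + (1−π)·p₀ = 0.579×0.0654 + 0.421×0.0362 = 0.053107.
Under exogeneity, PAF = [P(Y=1) − p₀] / P(Y=1).
PAF = (0.053107 − 0.0362) / 0.053107 ≈ 0.3184

PAF ≈ 0.318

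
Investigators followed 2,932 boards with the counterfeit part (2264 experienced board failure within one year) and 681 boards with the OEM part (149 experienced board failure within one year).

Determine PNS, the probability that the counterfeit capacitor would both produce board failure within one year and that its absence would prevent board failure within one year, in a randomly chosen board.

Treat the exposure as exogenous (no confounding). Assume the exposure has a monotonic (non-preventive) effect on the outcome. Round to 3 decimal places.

PNS ≈ 0.553

p₁ = P(outcome | exposed) = 2264/2932 = 0.77217
p₀ = P(outcome | unexposed) = 149/681 = 0.2188
Under exogeneity and monotonicity, PNS = p₁ − p₀.
PNS = 0.77217 − 0.2188 = 0.55337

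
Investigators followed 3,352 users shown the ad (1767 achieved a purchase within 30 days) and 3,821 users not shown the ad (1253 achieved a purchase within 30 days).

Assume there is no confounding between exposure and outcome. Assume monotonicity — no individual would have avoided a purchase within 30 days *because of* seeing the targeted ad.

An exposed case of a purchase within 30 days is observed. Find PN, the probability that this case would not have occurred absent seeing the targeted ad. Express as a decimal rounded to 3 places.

p₁ = P(outcome | exposed) = 1767/3352 = 0.52715
p₀ = P(outcome | unexposed) = 1253/3821 = 0.32792
Under exogeneity and monotonicity, PN = (p₁ − p₀) / p₁.
PN = (0.52715 − 0.32792) / 0.52715 = 0.19922 / 0.52715 ≈ 0.3779

PN ≈ 0.378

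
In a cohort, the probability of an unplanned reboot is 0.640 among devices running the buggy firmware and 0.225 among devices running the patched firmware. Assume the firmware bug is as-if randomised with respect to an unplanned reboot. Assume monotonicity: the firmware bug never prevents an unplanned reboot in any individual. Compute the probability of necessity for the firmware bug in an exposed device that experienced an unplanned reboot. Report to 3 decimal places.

PN ≈ 0.648

Let p₁ = 0.64, p₀ = 0.225.
Under exogeneity and monotonicity, PN = (p₁ − p₀) / p₁.
PN = (0.64 − 0.225) / 0.64 = 0.415 / 0.64 ≈ 0.6484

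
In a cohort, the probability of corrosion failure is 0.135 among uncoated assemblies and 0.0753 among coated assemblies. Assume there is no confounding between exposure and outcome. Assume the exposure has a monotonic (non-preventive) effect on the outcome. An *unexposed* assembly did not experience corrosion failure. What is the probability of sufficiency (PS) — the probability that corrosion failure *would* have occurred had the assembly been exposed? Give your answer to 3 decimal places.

PS ≈ 0.065

Let p₁ = 0.135, p₀ = 0.0753.
Under exogeneity and monotonicity, PS = (p₁ − p₀) / (1 − p₀).
PS = (0.135 − 0.0753) / (1 − 0.0753) = 0.0597 / 0.9247 ≈ 0.0646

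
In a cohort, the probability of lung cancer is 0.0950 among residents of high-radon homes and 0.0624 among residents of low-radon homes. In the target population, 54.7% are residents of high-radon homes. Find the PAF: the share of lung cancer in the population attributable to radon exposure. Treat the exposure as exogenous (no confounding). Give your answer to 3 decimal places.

Let p₁ = 0.095, p₀ = 0.0624.
Overall risk P(Y=1) = π·p₁ + (1−π)·p₀ = 0.547×0.095 + 0.453×0.0624 = 0.080232.
Under exogeneity, PAF = [P(Y=1) − p₀] / P(Y=1).
PAF = (0.080232 − 0.0624) / 0.080232 ≈ 0.2223

PAF ≈ 0.222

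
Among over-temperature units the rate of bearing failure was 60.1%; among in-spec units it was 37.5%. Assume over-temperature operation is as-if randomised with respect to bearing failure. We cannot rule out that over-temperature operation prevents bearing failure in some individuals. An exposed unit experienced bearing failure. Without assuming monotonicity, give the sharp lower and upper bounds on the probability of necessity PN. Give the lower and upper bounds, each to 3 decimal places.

0.376 ≤ PN ≤ 1.000

p₁ = 0.601, p₀ = 0.375.
Under exogeneity alone the bounds on PN are max{0,(p₁−p₀)/p₁} ≤ PN ≤ min{1,(1−p₀)/p₁}.
  lower = (p₁ − p₀)/p₁ = 0.226 / 0.601 ≈ 0.3760
  upper = min{1, (1 − p₀)/p₁} = 0.625 / 0.601 ≈ 1.0399 → capped at 1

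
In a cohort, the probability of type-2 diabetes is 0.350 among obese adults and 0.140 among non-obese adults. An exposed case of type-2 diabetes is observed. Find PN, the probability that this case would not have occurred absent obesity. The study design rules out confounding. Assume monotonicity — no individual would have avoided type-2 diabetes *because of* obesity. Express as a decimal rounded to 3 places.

Let p₁ = 0.35, p₀ = 0.14.
Under exogeneity and monotonicity, PN = (p₁ − p₀) / p₁.
PN = (0.35 − 0.14) / 0.35 = 0.21 / 0.35 ≈ 0.6000

PN ≈ 0.600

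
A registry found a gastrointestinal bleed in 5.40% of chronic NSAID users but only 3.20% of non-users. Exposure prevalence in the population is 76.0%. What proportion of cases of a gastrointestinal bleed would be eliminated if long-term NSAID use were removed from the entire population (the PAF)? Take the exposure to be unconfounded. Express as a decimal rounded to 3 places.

PAF ≈ 0.343

p₁ = 0.054, p₀ = 0.032.
Overall risk P(Y=1) = π·p₁ + (1−π)·p₀ = 0.76×0.054 + 0.24×0.032 = 0.04872.
Under exogeneity, PAF = [P(Y=1) − p₀] / P(Y=1).
PAF = (0.04872 − 0.032) / 0.04872 ≈ 0.3432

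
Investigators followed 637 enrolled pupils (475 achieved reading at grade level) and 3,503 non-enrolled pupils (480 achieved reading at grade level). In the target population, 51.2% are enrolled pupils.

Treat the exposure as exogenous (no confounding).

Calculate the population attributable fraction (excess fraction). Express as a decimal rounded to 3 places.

PAF ≈ 0.695

p₁ = P(outcome | exposed) = 475/637 = 0.74568
p₀ = P(outcome | unexposed) = 480/3503 = 0.13703
Overall risk P(Y=1) = π·p₁ + (1−π)·p₀ = 0.512×0.74568 + 0.488×0.13703 = 0.44866.
Under exogeneity, PAF = [P(Y=1) − p₀] / P(Y=1).
PAF = (0.44866 − 0.13703) / 0.44866 ≈ 0.6946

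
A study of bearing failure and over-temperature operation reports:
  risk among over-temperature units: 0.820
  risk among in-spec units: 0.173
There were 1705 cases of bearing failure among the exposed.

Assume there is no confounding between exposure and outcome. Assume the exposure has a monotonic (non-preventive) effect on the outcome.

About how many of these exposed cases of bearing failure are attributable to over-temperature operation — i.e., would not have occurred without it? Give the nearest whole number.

Let p₁ = 0.82, p₀ = 0.173.
PN = (p₁ − p₀)/p₁ = (0.82 − 0.173) / 0.82 ≈ 0.78902.
Attributable cases ≈ PN × (exposed cases) = 0.78902 × 1705 ≈ 1345.29.

about 1345 cases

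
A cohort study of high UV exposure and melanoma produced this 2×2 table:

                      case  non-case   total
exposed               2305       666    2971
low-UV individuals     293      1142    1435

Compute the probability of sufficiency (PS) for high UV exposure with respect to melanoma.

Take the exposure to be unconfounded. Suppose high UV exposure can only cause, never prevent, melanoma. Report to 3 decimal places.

PS ≈ 0.718

p₁ = P(outcome | exposed) = 2305/2971 = 0.77583
p₀ = P(outcome | unexposed) = 293/1435 = 0.20418
Under exogeneity and monotonicity, PS = (p₁ − p₀)/(1 − p₀).
PS = (0.77583 − 0.20418) / 0.79582 ≈ 0.7183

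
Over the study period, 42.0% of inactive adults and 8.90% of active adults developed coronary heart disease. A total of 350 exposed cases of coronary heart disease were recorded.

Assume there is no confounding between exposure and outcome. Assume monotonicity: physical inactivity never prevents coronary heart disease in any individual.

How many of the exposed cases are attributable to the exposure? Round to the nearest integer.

about 276 cases

p₁ = 0.42, p₀ = 0.089.
PN = (p₁ − p₀)/p₁ = (0.42 − 0.089) / 0.42 ≈ 0.78810.
Attributable cases ≈ PN × (exposed cases) = 0.78810 × 350 ≈ 275.83.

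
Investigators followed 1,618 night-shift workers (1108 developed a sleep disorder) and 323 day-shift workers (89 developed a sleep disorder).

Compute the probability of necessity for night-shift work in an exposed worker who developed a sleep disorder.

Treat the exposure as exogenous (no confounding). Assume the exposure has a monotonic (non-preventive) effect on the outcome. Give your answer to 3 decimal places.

p₁ = P(outcome | exposed) = 1108/1618 = 0.6848
p₀ = P(outcome | unexposed) = 89/323 = 0.27554
Under exogeneity and monotonicity, PN = (p₁ − p₀) / p₁.
PN = (0.6848 − 0.27554) / 0.6848 = 0.40925 / 0.6848 ≈ 0.5976

PN ≈ 0.598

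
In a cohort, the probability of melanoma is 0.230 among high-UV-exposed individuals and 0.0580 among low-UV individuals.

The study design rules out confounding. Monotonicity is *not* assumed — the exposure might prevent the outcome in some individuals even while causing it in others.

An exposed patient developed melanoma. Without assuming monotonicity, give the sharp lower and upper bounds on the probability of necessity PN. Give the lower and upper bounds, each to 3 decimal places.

Let p₁ = 0.23, p₀ = 0.058.
Under exogeneity alone the bounds on PN are max{0,(p₁−p₀)/p₁} ≤ PN ≤ min{1,(1−p₀)/p₁}.
  lower = (p₁ − p₀)/p₁ = 0.172 / 0.23 ≈ 0.7478
  upper = min{1, (1 − p₀)/p₁} = 0.942 / 0.23 ≈ 4.0957 → capped at 1

0.748 ≤ PN ≤ 1.000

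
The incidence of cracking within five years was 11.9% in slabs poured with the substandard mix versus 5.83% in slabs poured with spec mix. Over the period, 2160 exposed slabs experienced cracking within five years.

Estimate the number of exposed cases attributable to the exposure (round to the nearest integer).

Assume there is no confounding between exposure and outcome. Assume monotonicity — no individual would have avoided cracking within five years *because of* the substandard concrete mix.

about 1102 cases

p₁ = 0.119, p₀ = 0.0583.
PN = (p₁ − p₀)/p₁ = (0.119 − 0.0583) / 0.119 ≈ 0.51008.
Attributable cases ≈ PN × (exposed cases) = 0.51008 × 2160 ≈ 1101.78.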